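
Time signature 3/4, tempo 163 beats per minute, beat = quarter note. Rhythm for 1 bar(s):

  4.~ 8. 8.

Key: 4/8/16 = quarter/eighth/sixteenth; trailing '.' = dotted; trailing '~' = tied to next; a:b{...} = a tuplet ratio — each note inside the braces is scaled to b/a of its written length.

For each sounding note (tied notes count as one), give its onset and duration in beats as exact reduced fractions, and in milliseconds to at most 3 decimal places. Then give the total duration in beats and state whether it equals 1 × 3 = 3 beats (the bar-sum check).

1) 0.0ms=0b +828.221ms=9/4b
2) 828.221ms=9/4b +276.074ms=3/4b
Σ=3b of 3 (163bpm 3/4) — PASS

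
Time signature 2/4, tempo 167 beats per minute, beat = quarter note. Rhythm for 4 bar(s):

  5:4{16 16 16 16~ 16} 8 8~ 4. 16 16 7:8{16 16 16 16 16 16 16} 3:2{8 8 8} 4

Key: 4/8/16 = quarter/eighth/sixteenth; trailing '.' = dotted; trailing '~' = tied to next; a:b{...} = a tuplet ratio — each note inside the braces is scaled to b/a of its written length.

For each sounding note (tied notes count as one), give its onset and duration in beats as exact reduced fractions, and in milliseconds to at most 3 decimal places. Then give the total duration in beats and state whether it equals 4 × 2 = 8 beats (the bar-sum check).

1) 0.0ms=0b +71.856ms=1/5b
2) 71.856ms=1/5b +71.856ms=1/5b
3) 143.713ms=2/5b +71.856ms=1/5b
4) 215.569ms=3/5b +143.713ms=2/5b
5) 359.281ms=1b +179.641ms=1/2b
6) 538.922ms=3/2b +718.563ms=2b
7) 1257.485ms=7/2b +89.82ms=1/4b
8) 1347.305ms=15/4b +89.82ms=1/4b
9) 1437.126ms=4b +102.652ms=2/7b
10) 1539.778ms=30/7b +102.652ms=2/7b
11) 1642.429ms=32/7b +102.652ms=2/7b
12) 1745.081ms=34/7b +102.652ms=2/7b
13) 1847.733ms=36/7b +102.652ms=2/7b
14) 1950.385ms=38/7b +102.652ms=2/7b
15) 2053.037ms=40/7b +102.652ms=2/7b
16) 2155.689ms=6b +119.76ms=1/3b
17) 2275.449ms=19/3b +119.76ms=1/3b
18) 2395.21ms=20/3b +119.76ms=1/3b
19) 2514.97ms=7b +359.281ms=1b
Σ=8b of 8 (167bpm 2/4) — PASS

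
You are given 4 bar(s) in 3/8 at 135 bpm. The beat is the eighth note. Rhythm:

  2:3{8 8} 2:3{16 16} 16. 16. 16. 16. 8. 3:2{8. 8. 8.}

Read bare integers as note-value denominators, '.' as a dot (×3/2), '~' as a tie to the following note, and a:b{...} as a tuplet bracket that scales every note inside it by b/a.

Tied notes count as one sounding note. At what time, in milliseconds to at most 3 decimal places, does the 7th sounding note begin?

note 7 onset = 6b = 2666.667ms

1. 0.0ms @ 0 + 666.667ms (3/2)
2. 666.667ms @ 3/2 + 666.667ms (3/2)
3. 1333.333ms @ 3 + 333.333ms (3/4)
4. 1666.667ms @ 15/4 + 333.333ms (3/4)
5. 2000.0ms @ 9/2 + 333.333ms (3/4)
6. 2333.333ms @ 21/4 + 333.333ms (3/4)
7. 2666.667ms @ 6 + 333.333ms (3/4)
8. 3000.0ms @ 27/4 + 333.333ms (3/4)
9. 3333.333ms @ 15/2 + 666.667ms (3/2)
10. 4000.0ms @ 9 + 444.444ms (1)
11. 4444.444ms @ 10 + 444.444ms (1)
12. 4888.889ms @ 11 + 444.444ms (1)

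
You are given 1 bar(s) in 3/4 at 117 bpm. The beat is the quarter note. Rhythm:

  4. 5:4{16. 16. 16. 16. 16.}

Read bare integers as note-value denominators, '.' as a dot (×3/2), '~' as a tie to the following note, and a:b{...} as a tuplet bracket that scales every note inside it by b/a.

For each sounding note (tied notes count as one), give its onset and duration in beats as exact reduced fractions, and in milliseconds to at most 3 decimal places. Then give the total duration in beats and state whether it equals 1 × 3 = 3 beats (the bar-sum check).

1) 0.0ms=0b +769.231ms=3/2b
2) 769.231ms=3/2b +153.846ms=3/10b
3) 923.077ms=9/5b +153.846ms=3/10b
4) 1076.923ms=21/10b +153.846ms=3/10b
5) 1230.769ms=12/5b +153.846ms=3/10b
6) 1384.615ms=27/10b +153.846ms=3/10b
Σ=3b of 3 (117bpm 3/4) — PASS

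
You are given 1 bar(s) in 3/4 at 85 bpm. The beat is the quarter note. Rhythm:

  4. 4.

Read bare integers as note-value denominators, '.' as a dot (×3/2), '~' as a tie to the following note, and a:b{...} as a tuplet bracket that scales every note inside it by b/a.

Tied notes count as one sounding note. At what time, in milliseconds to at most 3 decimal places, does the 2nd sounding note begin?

1. 0.0ms @ 0 + 1058.824ms (3/2)
2. 1058.824ms @ 3/2 + 1058.824ms (3/2)

note 2 onset = 3/2b = 1058.824ms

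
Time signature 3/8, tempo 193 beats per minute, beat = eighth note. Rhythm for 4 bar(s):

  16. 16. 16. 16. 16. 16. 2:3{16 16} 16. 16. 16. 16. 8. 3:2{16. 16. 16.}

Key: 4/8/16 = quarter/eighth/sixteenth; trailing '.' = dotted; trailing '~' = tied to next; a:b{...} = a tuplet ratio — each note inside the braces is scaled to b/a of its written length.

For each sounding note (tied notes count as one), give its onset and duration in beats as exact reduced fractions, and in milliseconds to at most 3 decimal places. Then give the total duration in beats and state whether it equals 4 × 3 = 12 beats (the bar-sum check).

1) 0.0ms=0b +233.161ms=3/4b
2) 233.161ms=3/4b +233.161ms=3/4b
3) 466.321ms=3/2b +233.161ms=3/4b
4) 699.482ms=9/4b +233.161ms=3/4b
5) 932.642ms=3b +233.161ms=3/4b
6) 1165.803ms=15/4b +233.161ms=3/4b
7) 1398.964ms=9/2b +233.161ms=3/4b
8) 1632.124ms=21/4b +233.161ms=3/4b
9) 1865.285ms=6b +233.161ms=3/4b
10) 2098.446ms=27/4b +233.161ms=3/4b
11) 2331.606ms=15/2b +233.161ms=3/4b
12) 2564.767ms=33/4b +233.161ms=3/4b
13) 2797.927ms=9b +466.321ms=3/2b
14) 3264.249ms=21/2b +155.44ms=1/2b
15) 3419.689ms=11b +155.44ms=1/2b
16) 3575.13ms=23/2b +155.44ms=1/2b
Σ=12b of 12 (193bpm 3/8) — PASS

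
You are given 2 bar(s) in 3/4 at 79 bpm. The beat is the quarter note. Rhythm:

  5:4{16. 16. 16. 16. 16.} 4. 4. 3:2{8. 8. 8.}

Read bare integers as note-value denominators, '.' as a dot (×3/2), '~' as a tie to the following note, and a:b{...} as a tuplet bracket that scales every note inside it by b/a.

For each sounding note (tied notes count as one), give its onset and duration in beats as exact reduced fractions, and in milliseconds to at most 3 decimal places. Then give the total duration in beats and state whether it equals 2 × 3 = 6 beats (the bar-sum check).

1) 0.0ms=0b +227.848ms=3/10b
2) 227.848ms=3/10b +227.848ms=3/10b
3) 455.696ms=3/5b +227.848ms=3/10b
4) 683.544ms=9/10b +227.848ms=3/10b
5) 911.392ms=6/5b +227.848ms=3/10b
6) 1139.241ms=3/2b +1139.241ms=3/2b
7) 2278.481ms=3b +1139.241ms=3/2b
8) 3417.722ms=9/2b +379.747ms=1/2b
9) 3797.468ms=5b +379.747ms=1/2b
10) 4177.215ms=11/2b +379.747ms=1/2b
Σ=6b of 6 (79bpm 3/4) — PASS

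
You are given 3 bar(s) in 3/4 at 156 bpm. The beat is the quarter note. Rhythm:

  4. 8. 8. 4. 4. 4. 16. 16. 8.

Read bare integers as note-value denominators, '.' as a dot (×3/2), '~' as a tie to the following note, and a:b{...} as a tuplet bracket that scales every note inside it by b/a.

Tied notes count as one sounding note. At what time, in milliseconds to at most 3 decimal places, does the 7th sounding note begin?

1. 0.0ms @ 0 + 576.923ms (3/2)
2. 576.923ms @ 3/2 + 288.462ms (3/4)
3. 865.385ms @ 9/4 + 288.462ms (3/4)
4. 1153.846ms @ 3 + 576.923ms (3/2)
5. 1730.769ms @ 9/2 + 576.923ms (3/2)
6. 2307.692ms @ 6 + 576.923ms (3/2)
7. 2884.615ms @ 15/2 + 144.231ms (3/8)
8. 3028.846ms @ 63/8 + 144.231ms (3/8)
9. 3173.077ms @ 33/4 + 288.462ms (3/4)

note 7 onset = 15/2b = 2884.615ms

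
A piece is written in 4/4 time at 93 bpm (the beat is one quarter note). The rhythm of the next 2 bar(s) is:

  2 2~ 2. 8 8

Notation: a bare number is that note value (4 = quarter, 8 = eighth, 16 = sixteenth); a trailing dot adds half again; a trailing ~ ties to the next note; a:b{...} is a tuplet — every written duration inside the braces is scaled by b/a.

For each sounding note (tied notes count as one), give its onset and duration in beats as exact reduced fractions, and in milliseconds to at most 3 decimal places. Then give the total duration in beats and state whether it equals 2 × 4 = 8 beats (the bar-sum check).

1) 0.0ms=0b +1290.323ms=2b
2) 1290.323ms=2b +3225.806ms=5b
3) 4516.129ms=7b +322.581ms=1/2b
4) 4838.71ms=15/2b +322.581ms=1/2b
Σ=8b of 8 (93bpm 4/4) — PASS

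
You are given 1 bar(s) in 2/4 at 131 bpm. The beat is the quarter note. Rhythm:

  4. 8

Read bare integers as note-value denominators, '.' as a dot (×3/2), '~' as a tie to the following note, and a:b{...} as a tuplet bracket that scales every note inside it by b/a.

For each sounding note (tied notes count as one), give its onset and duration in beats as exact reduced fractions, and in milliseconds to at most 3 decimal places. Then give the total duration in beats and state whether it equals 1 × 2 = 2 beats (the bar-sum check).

1) 0.0ms=0b +687.023ms=3/2b
2) 687.023ms=3/2b +229.008ms=1/2b
Σ=2b of 2 (131bpm 2/4) — PASS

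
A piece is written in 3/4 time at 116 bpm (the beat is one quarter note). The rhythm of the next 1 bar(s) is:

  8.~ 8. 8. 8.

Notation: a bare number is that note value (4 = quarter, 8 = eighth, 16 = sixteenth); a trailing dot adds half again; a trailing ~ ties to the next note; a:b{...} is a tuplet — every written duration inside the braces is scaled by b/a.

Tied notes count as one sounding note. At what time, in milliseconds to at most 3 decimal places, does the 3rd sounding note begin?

note 3 onset = 9/4b = 1163.793ms

1. 0.0ms @ 0 + 775.862ms (3/2)
2. 775.862ms @ 3/2 + 387.931ms (3/4)
3. 1163.793ms @ 9/4 + 387.931ms (3/4)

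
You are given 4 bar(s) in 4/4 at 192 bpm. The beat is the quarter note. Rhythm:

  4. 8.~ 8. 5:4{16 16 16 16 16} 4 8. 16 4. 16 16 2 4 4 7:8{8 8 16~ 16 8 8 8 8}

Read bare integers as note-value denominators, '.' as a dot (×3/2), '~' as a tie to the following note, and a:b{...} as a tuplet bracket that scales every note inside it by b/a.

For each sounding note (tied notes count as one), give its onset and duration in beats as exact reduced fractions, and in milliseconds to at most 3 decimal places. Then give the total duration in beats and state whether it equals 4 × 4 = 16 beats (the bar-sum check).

1) 0.0ms=0b +468.75ms=3/2b
2) 468.75ms=3/2b +468.75ms=3/2b
3) 937.5ms=3b +62.5ms=1/5b
4) 1000.0ms=16/5b +62.5ms=1/5b
5) 1062.5ms=17/5b +62.5ms=1/5b
6) 1125.0ms=18/5b +62.5ms=1/5b
7) 1187.5ms=19/5b +62.5ms=1/5b
8) 1250.0ms=4b +312.5ms=1b
9) 1562.5ms=5b +234.375ms=3/4b
10) 1796.875ms=23/4b +78.125ms=1/4b
11) 1875.0ms=6b +468.75ms=3/2b
12) 2343.75ms=15/2b +78.125ms=1/4b
13) 2421.875ms=31/4b +78.125ms=1/4b
14) 2500.0ms=8b +625.0ms=2b
15) 3125.0ms=10b +312.5ms=1b
16) 3437.5ms=11b +312.5ms=1b
17) 3750.0ms=12b +178.571ms=4/7b
18) 3928.571ms=88/7b +178.571ms=4/7b
19) 4107.143ms=92/7b +178.571ms=4/7b
20) 4285.714ms=96/7b +178.571ms=4/7b
21) 4464.286ms=100/7b +178.571ms=4/7b
22) 4642.857ms=104/7b +178.571ms=4/7b
23) 4821.429ms=108/7b +178.571ms=4/7b
Σ=16b of 16 (192bpm 4/4) — PASS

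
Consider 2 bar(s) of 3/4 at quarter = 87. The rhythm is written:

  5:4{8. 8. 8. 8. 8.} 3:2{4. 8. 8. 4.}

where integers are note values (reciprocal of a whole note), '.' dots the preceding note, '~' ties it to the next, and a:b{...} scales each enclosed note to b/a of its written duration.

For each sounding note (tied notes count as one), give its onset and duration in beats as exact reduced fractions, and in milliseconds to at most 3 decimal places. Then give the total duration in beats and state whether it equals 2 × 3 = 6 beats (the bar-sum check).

1) 0.0ms=0b +413.793ms=3/5b
2) 413.793ms=3/5b +413.793ms=3/5b
3) 827.586ms=6/5b +413.793ms=3/5b
4) 1241.379ms=9/5b +413.793ms=3/5b
5) 1655.172ms=12/5b +413.793ms=3/5b
6) 2068.966ms=3b +689.655ms=1b
7) 2758.621ms=4b +344.828ms=1/2b
8) 3103.448ms=9/2b +344.828ms=1/2b
9) 3448.276ms=5b +689.655ms=1b
Σ=6b of 6 (87bpm 3/4) — PASS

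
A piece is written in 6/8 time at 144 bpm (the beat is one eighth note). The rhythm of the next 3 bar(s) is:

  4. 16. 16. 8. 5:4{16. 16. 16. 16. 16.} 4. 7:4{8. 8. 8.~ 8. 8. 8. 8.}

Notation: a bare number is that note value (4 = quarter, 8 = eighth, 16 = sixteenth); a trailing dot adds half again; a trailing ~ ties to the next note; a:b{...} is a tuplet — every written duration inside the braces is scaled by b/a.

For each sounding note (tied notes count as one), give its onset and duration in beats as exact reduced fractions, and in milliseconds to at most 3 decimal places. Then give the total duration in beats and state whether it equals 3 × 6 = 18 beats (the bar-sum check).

1) 0.0ms=0b +1250.0ms=3b
2) 1250.0ms=3b +312.5ms=3/4b
3) 1562.5ms=15/4b +312.5ms=3/4b
4) 1875.0ms=9/2b +625.0ms=3/2b
5) 2500.0ms=6b +250.0ms=3/5b
6) 2750.0ms=33/5b +250.0ms=3/5b
7) 3000.0ms=36/5b +250.0ms=3/5b
8) 3250.0ms=39/5b +250.0ms=3/5b
9) 3500.0ms=42/5b +250.0ms=3/5b
10) 3750.0ms=9b +1250.0ms=3b
11) 5000.0ms=12b +357.143ms=6/7b
12) 5357.143ms=90/7b +357.143ms=6/7b
13) 5714.286ms=96/7b +714.286ms=12/7b
14) 6428.571ms=108/7b +357.143ms=6/7b
15) 6785.714ms=114/7b +357.143ms=6/7b
16) 7142.857ms=120/7b +357.143ms=6/7b
Σ=18b of 18 (144bpm 6/8) — PASS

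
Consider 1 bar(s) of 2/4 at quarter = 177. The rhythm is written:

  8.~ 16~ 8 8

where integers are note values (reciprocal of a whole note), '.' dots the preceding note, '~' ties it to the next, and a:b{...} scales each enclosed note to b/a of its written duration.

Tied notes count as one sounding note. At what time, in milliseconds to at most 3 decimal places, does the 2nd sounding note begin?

1. 0.0ms @ 0 + 508.475ms (3/2)
2. 508.475ms @ 3/2 + 169.492ms (1/2)

note 2 onset = 3/2b = 508.475ms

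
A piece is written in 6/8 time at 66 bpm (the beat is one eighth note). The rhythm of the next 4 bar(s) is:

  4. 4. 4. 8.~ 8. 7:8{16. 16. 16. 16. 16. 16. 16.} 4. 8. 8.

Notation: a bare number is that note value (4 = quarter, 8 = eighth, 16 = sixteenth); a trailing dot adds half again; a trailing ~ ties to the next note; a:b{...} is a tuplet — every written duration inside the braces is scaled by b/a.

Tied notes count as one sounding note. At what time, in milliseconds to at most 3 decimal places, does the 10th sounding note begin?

note 10 onset = 114/7b = 14805.195ms

1. 0.0ms @ 0 + 2727.273ms (3)
2. 2727.273ms @ 3 + 2727.273ms (3)
3. 5454.545ms @ 6 + 2727.273ms (3)
4. 8181.818ms @ 9 + 2727.273ms (3)
5. 10909.091ms @ 12 + 779.221ms (6/7)
6. 11688.312ms @ 90/7 + 779.221ms (6/7)
7. 12467.532ms @ 96/7 + 779.221ms (6/7)
8. 13246.753ms @ 102/7 + 779.221ms (6/7)
9. 14025.974ms @ 108/7 + 779.221ms (6/7)
10. 14805.195ms @ 114/7 + 779.221ms (6/7)
11. 15584.416ms @ 120/7 + 779.221ms (6/7)
12. 16363.636ms @ 18 + 2727.273ms (3)
13. 19090.909ms @ 21 + 1363.636ms (3/2)
14. 20454.545ms @ 45/2 + 1363.636ms (3/2)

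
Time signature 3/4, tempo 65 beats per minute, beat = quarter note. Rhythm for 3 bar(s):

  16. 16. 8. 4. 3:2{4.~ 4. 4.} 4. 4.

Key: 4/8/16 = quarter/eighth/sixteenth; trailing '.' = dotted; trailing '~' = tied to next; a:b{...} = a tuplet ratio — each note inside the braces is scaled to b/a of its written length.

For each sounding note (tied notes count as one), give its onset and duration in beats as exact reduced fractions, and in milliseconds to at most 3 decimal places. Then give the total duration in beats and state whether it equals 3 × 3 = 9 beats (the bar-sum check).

1) 0.0ms=0b +346.154ms=3/8b
2) 346.154ms=3/8b +346.154ms=3/8b
3) 692.308ms=3/4b +692.308ms=3/4b
4) 1384.615ms=3/2b +1384.615ms=3/2b
5) 2769.231ms=3b +1846.154ms=2b
6) 4615.385ms=5b +923.077ms=1b
7) 5538.462ms=6b +1384.615ms=3/2b
8) 6923.077ms=15/2b +1384.615ms=3/2b
Σ=9b of 9 (65bpm 3/4) — PASS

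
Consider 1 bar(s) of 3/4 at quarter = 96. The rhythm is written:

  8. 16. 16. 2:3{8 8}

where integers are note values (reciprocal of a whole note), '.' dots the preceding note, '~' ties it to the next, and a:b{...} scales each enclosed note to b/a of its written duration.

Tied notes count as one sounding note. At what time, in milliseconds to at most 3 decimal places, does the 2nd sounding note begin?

note 2 onset = 3/4b = 468.75ms

1. 0.0ms @ 0 + 468.75ms (3/4)
2. 468.75ms @ 3/4 + 234.375ms (3/8)
3. 703.125ms @ 9/8 + 234.375ms (3/8)
4. 937.5ms @ 3/2 + 468.75ms (3/4)
5. 1406.25ms @ 9/4 + 468.75ms (3/4)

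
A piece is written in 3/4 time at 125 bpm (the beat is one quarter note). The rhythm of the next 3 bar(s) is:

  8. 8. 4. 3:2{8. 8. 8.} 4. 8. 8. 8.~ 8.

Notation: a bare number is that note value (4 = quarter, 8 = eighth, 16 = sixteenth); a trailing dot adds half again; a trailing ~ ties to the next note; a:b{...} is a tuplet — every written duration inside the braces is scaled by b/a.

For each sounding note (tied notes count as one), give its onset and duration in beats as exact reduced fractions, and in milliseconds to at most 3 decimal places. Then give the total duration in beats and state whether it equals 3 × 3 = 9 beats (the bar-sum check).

1) 0.0ms=0b +360.0ms=3/4b
2) 360.0ms=3/4b +360.0ms=3/4b
3) 720.0ms=3/2b +720.0ms=3/2b
4) 1440.0ms=3b +240.0ms=1/2b
5) 1680.0ms=7/2b +240.0ms=1/2b
6) 1920.0ms=4b +240.0ms=1/2b
7) 2160.0ms=9/2b +720.0ms=3/2b
8) 2880.0ms=6b +360.0ms=3/4b
9) 3240.0ms=27/4b +360.0ms=3/4b
10) 3600.0ms=15/2b +720.0ms=3/2b
Σ=9b of 9 (125bpm 3/4) — PASS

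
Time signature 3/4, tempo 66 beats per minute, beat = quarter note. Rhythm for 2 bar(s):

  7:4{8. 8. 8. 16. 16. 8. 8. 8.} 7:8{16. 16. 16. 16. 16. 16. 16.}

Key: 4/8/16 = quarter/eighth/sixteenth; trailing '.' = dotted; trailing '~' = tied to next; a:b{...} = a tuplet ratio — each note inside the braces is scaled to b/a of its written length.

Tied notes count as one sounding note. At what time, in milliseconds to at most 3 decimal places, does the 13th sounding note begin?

1. 0.0ms @ 0 + 389.61ms (3/7)
2. 389.61ms @ 3/7 + 389.61ms (3/7)
3. 779.221ms @ 6/7 + 389.61ms (3/7)
4. 1168.831ms @ 9/7 + 194.805ms (3/14)
5. 1363.636ms @ 3/2 + 194.805ms (3/14)
6. 1558.442ms @ 12/7 + 389.61ms (3/7)
7. 1948.052ms @ 15/7 + 389.61ms (3/7)
8. 2337.662ms @ 18/7 + 389.61ms (3/7)
9. 2727.273ms @ 3 + 389.61ms (3/7)
10. 3116.883ms @ 24/7 + 389.61ms (3/7)
11. 3506.494ms @ 27/7 + 389.61ms (3/7)
12. 3896.104ms @ 30/7 + 389.61ms (3/7)
13. 4285.714ms @ 33/7 + 389.61ms (3/7)
14. 4675.325ms @ 36/7 + 389.61ms (3/7)
15. 5064.935ms @ 39/7 + 389.61ms (3/7)

note 13 onset = 33/7b = 4285.714ms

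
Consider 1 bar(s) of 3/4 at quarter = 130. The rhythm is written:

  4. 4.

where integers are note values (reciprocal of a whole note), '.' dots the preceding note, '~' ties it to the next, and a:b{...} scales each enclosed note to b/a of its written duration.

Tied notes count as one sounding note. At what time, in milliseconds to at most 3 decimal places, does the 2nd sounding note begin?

1. 0.0ms @ 0 + 692.308ms (3/2)
2. 692.308ms @ 3/2 + 692.308ms (3/2)

note 2 onset = 3/2b = 692.308ms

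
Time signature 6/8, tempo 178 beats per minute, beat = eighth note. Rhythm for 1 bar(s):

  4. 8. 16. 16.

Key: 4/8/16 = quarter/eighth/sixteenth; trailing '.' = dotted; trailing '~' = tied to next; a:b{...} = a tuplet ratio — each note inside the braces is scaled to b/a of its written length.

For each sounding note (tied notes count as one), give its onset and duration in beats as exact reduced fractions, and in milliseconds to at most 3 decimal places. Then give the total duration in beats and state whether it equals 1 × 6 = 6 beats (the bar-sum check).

1) 0.0ms=0b +1011.236ms=3b
2) 1011.236ms=3b +505.618ms=3/2b
3) 1516.854ms=9/2b +252.809ms=3/4b
4) 1769.663ms=21/4b +252.809ms=3/4b
Σ=6b of 6 (178bpm 6/8) — PASS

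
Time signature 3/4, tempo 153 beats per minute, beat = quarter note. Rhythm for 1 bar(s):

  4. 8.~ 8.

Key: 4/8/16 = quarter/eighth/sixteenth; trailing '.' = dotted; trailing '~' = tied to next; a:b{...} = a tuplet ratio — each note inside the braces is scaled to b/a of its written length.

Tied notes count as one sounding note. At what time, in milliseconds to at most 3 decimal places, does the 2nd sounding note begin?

note 2 onset = 3/2b = 588.235ms

1. 0.0ms @ 0 + 588.235ms (3/2)
2. 588.235ms @ 3/2 + 588.235ms (3/2)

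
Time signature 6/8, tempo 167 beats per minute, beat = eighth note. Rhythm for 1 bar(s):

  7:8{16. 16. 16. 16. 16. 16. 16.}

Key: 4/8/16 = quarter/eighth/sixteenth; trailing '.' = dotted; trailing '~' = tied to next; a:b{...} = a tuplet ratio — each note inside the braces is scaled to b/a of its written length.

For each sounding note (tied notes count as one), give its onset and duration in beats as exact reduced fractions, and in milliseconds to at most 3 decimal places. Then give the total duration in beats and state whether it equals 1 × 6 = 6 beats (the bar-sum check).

1) 0.0ms=0b +307.956ms=6/7b
2) 307.956ms=6/7b +307.956ms=6/7b
3) 615.911ms=12/7b +307.956ms=6/7b
4) 923.867ms=18/7b +307.956ms=6/7b
5) 1231.822ms=24/7b +307.956ms=6/7b
6) 1539.778ms=30/7b +307.956ms=6/7b
7) 1847.733ms=36/7b +307.956ms=6/7b
Σ=6b of 6 (167bpm 6/8) — PASS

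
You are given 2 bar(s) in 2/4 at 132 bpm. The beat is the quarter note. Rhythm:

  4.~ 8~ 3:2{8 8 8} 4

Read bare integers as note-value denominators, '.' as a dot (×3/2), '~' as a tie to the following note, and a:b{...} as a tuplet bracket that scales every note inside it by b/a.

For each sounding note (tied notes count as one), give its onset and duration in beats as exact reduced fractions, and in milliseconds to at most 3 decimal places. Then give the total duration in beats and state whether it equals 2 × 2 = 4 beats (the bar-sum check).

1) 0.0ms=0b +1060.606ms=7/3b
2) 1060.606ms=7/3b +151.515ms=1/3b
3) 1212.121ms=8/3b +151.515ms=1/3b
4) 1363.636ms=3b +454.545ms=1b
Σ=4b of 4 (132bpm 2/4) — PASS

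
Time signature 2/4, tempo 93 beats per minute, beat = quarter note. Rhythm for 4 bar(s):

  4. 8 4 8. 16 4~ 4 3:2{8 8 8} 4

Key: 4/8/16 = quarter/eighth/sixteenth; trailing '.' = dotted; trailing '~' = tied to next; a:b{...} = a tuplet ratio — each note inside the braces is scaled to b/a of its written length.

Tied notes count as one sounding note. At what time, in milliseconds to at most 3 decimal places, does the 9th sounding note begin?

1. 0.0ms @ 0 + 967.742ms (3/2)
2. 967.742ms @ 3/2 + 322.581ms (1/2)
3. 1290.323ms @ 2 + 645.161ms (1)
4. 1935.484ms @ 3 + 483.871ms (3/4)
5. 2419.355ms @ 15/4 + 161.29ms (1/4)
6. 2580.645ms @ 4 + 1290.323ms (2)
7. 3870.968ms @ 6 + 215.054ms (1/3)
8. 4086.022ms @ 19/3 + 215.054ms (1/3)
9. 4301.075ms @ 20/3 + 215.054ms (1/3)
10. 4516.129ms @ 7 + 645.161ms (1)

note 9 onset = 20/3b = 4301.075ms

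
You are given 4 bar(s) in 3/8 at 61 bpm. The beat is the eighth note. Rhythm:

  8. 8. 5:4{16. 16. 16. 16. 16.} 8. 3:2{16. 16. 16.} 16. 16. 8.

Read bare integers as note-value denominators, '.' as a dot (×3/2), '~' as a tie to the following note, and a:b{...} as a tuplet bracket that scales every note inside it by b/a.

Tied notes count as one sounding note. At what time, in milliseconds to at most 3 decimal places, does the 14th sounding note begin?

note 14 onset = 21/2b = 10327.869ms

1. 0.0ms @ 0 + 1475.41ms (3/2)
2. 1475.41ms @ 3/2 + 1475.41ms (3/2)
3. 2950.82ms @ 3 + 590.164ms (3/5)
4. 3540.984ms @ 18/5 + 590.164ms (3/5)
5. 4131.148ms @ 21/5 + 590.164ms (3/5)
6. 4721.311ms @ 24/5 + 590.164ms (3/5)
7. 5311.475ms @ 27/5 + 590.164ms (3/5)
8. 5901.639ms @ 6 + 1475.41ms (3/2)
9. 7377.049ms @ 15/2 + 491.803ms (1/2)
10. 7868.852ms @ 8 + 491.803ms (1/2)
11. 8360.656ms @ 17/2 + 491.803ms (1/2)
12. 8852.459ms @ 9 + 737.705ms (3/4)
13. 9590.164ms @ 39/4 + 737.705ms (3/4)
14. 10327.869ms @ 21/2 + 1475.41ms (3/2)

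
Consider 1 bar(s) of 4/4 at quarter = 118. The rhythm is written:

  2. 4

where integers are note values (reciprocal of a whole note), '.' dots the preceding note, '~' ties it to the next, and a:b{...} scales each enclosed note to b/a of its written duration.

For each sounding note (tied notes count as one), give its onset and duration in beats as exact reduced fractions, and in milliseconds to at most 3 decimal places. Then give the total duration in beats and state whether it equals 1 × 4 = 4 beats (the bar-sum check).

1) 0.0ms=0b +1525.424ms=3b
2) 1525.424ms=3b +508.475ms=1b
Σ=4b of 4 (118bpm 4/4) — PASS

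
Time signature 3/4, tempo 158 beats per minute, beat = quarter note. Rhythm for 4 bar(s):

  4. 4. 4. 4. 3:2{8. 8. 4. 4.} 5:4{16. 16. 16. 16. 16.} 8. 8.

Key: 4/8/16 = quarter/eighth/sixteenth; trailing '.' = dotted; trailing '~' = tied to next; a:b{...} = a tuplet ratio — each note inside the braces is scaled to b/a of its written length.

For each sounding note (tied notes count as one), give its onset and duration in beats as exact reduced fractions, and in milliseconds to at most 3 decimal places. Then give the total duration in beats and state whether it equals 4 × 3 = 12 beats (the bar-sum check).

1) 0.0ms=0b +569.62ms=3/2b
2) 569.62ms=3/2b +569.62ms=3/2b
3) 1139.241ms=3b +569.62ms=3/2b
4) 1708.861ms=9/2b +569.62ms=3/2b
5) 2278.481ms=6b +189.873ms=1/2b
6) 2468.354ms=13/2b +189.873ms=1/2b
7) 2658.228ms=7b +379.747ms=1b
8) 3037.975ms=8b +379.747ms=1b
9) 3417.722ms=9b +113.924ms=3/10b
10) 3531.646ms=93/10b +113.924ms=3/10b
11) 3645.57ms=48/5b +113.924ms=3/10b
12) 3759.494ms=99/10b +113.924ms=3/10b
13) 3873.418ms=51/5b +113.924ms=3/10b
14) 3987.342ms=21/2b +284.81ms=3/4b
15) 4272.152ms=45/4b +284.81ms=3/4b
Σ=12b of 12 (158bpm 3/4) — PASS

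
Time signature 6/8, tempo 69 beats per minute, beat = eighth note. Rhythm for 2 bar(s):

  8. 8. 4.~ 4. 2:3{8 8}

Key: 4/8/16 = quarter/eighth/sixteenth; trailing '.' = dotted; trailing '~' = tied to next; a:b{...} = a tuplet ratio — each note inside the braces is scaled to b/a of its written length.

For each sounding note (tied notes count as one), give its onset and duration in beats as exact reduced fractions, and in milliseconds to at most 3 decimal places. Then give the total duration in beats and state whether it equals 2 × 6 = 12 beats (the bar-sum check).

1) 0.0ms=0b +1304.348ms=3/2b
2) 1304.348ms=3/2b +1304.348ms=3/2b
3) 2608.696ms=3b +5217.391ms=6b
4) 7826.087ms=9b +1304.348ms=3/2b
5) 9130.435ms=21/2b +1304.348ms=3/2b
Σ=12b of 12 (69bpm 6/8) — PASS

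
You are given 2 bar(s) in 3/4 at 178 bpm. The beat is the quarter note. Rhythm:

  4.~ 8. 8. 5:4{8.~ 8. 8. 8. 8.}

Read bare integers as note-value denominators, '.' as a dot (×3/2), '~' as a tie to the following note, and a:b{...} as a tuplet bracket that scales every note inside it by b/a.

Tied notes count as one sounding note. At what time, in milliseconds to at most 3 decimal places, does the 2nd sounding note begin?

1. 0.0ms @ 0 + 758.427ms (9/4)
2. 758.427ms @ 9/4 + 252.809ms (3/4)
3. 1011.236ms @ 3 + 404.494ms (6/5)
4. 1415.73ms @ 21/5 + 202.247ms (3/5)
5. 1617.978ms @ 24/5 + 202.247ms (3/5)
6. 1820.225ms @ 27/5 + 202.247ms (3/5)

note 2 onset = 9/4b = 758.427ms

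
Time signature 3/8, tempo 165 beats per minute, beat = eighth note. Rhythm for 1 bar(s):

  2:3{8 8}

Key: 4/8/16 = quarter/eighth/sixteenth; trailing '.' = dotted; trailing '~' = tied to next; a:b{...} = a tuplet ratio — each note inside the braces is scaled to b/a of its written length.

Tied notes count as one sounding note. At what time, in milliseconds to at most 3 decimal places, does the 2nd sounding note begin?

note 2 onset = 3/2b = 545.455ms

1. 0.0ms @ 0 + 545.455ms (3/2)
2. 545.455ms @ 3/2 + 545.455ms (3/2)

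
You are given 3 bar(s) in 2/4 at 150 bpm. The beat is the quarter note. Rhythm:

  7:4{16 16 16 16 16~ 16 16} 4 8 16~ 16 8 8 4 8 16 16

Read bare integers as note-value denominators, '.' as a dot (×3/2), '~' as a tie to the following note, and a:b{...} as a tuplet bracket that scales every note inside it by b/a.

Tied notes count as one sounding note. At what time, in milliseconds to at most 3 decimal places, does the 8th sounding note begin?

note 8 onset = 2b = 800.0ms

1. 0.0ms @ 0 + 57.143ms (1/7)
2. 57.143ms @ 1/7 + 57.143ms (1/7)
3. 114.286ms @ 2/7 + 57.143ms (1/7)
4. 171.429ms @ 3/7 + 57.143ms (1/7)
5. 228.571ms @ 4/7 + 114.286ms (2/7)
6. 342.857ms @ 6/7 + 57.143ms (1/7)
7. 400.0ms @ 1 + 400.0ms (1)
8. 800.0ms @ 2 + 200.0ms (1/2)
9. 1000.0ms @ 5/2 + 200.0ms (1/2)
10. 1200.0ms @ 3 + 200.0ms (1/2)
11. 1400.0ms @ 7/2 + 200.0ms (1/2)
12. 1600.0ms @ 4 + 400.0ms (1)
13. 2000.0ms @ 5 + 200.0ms (1/2)
14. 2200.0ms @ 11/2 + 100.0ms (1/4)
15. 2300.0ms @ 23/4 + 100.0ms (1/4)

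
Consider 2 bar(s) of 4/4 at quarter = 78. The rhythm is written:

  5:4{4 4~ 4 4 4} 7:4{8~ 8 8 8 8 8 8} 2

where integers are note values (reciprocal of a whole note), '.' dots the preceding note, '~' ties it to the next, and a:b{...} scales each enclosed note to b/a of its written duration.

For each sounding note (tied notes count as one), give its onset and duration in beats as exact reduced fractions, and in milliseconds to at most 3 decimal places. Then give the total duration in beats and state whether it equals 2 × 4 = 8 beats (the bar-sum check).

1) 0.0ms=0b +615.385ms=4/5b
2) 615.385ms=4/5b +1230.769ms=8/5b
3) 1846.154ms=12/5b +615.385ms=4/5b
4) 2461.538ms=16/5b +615.385ms=4/5b
5) 3076.923ms=4b +439.56ms=4/7b
6) 3516.484ms=32/7b +219.78ms=2/7b
7) 3736.264ms=34/7b +219.78ms=2/7b
8) 3956.044ms=36/7b +219.78ms=2/7b
9) 4175.824ms=38/7b +219.78ms=2/7b
10) 4395.604ms=40/7b +219.78ms=2/7b
11) 4615.385ms=6b +1538.462ms=2b
Σ=8b of 8 (78bpm 4/4) — PASS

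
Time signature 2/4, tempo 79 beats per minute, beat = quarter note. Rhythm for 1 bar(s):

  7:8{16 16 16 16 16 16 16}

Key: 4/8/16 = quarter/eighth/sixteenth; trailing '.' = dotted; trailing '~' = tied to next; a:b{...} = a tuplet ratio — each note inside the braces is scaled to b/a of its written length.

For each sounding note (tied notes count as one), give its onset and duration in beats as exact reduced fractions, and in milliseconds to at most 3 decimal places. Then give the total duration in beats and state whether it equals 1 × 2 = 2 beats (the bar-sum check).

1) 0.0ms=0b +216.998ms=2/7b
2) 216.998ms=2/7b +216.998ms=2/7b
3) 433.996ms=4/7b +216.998ms=2/7b
4) 650.995ms=6/7b +216.998ms=2/7b
5) 867.993ms=8/7b +216.998ms=2/7b
6) 1084.991ms=10/7b +216.998ms=2/7b
7) 1301.989ms=12/7b +216.998ms=2/7b
Σ=2b of 2 (79bpm 2/4) — PASS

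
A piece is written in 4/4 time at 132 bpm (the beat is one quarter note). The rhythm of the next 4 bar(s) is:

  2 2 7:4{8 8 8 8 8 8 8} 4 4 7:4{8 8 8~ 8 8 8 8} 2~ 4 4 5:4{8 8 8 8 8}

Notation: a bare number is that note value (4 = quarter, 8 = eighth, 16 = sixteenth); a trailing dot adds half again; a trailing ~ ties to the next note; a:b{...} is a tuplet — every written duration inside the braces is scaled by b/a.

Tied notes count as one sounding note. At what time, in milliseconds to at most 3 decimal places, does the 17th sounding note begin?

note 17 onset = 68/7b = 4415.584ms

1. 0.0ms @ 0 + 909.091ms (2)
2. 909.091ms @ 2 + 909.091ms (2)
3. 1818.182ms @ 4 + 129.87ms (2/7)
4. 1948.052ms @ 30/7 + 129.87ms (2/7)
5. 2077.922ms @ 32/7 + 129.87ms (2/7)
6. 2207.792ms @ 34/7 + 129.87ms (2/7)
7. 2337.662ms @ 36/7 + 129.87ms (2/7)
8. 2467.532ms @ 38/7 + 129.87ms (2/7)
9. 2597.403ms @ 40/7 + 129.87ms (2/7)
10. 2727.273ms @ 6 + 454.545ms (1)
11. 3181.818ms @ 7 + 454.545ms (1)
12. 3636.364ms @ 8 + 129.87ms (2/7)
13. 3766.234ms @ 58/7 + 129.87ms (2/7)
14. 3896.104ms @ 60/7 + 259.74ms (4/7)
15. 4155.844ms @ 64/7 + 129.87ms (2/7)
16. 4285.714ms @ 66/7 + 129.87ms (2/7)
17. 4415.584ms @ 68/7 + 129.87ms (2/7)
18. 4545.455ms @ 10 + 1363.636ms (3)
19. 5909.091ms @ 13 + 454.545ms (1)
20. 6363.636ms @ 14 + 181.818ms (2/5)
21. 6545.455ms @ 72/5 + 181.818ms (2/5)
22. 6727.273ms @ 74/5 + 181.818ms (2/5)
23. 6909.091ms @ 76/5 + 181.818ms (2/5)
24. 7090.909ms @ 78/5 + 181.818ms (2/5)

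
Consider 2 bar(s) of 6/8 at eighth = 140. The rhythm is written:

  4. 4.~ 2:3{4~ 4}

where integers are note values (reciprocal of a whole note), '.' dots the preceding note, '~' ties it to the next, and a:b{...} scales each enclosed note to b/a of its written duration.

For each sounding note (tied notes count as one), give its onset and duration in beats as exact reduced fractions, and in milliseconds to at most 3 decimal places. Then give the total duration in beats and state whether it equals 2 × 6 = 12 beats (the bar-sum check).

1) 0.0ms=0b +1285.714ms=3b
2) 1285.714ms=3b +3857.143ms=9b
Σ=12b of 12 (140bpm 6/8) — PASS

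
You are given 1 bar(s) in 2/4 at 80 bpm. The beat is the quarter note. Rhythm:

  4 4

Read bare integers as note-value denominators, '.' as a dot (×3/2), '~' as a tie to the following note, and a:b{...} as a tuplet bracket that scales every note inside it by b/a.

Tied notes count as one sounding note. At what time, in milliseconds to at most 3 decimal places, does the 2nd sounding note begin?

note 2 onset = 1b = 750.0ms

1. 0.0ms @ 0 + 750.0ms (1)
2. 750.0ms @ 1 + 750.0ms (1)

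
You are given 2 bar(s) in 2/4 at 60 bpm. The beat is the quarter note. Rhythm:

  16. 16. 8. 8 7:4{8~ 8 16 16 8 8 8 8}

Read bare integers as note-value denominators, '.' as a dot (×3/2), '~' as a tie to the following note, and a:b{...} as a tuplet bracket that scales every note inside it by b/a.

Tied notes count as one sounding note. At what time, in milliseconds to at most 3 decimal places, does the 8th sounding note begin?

1. 0.0ms @ 0 + 375.0ms (3/8)
2. 375.0ms @ 3/8 + 375.0ms (3/8)
3. 750.0ms @ 3/4 + 750.0ms (3/4)
4. 1500.0ms @ 3/2 + 500.0ms (1/2)
5. 2000.0ms @ 2 + 571.429ms (4/7)
6. 2571.429ms @ 18/7 + 142.857ms (1/7)
7. 2714.286ms @ 19/7 + 142.857ms (1/7)
8. 2857.143ms @ 20/7 + 285.714ms (2/7)
9. 3142.857ms @ 22/7 + 285.714ms (2/7)
10. 3428.571ms @ 24/7 + 285.714ms (2/7)
11. 3714.286ms @ 26/7 + 285.714ms (2/7)

note 8 onset = 20/7b = 2857.143ms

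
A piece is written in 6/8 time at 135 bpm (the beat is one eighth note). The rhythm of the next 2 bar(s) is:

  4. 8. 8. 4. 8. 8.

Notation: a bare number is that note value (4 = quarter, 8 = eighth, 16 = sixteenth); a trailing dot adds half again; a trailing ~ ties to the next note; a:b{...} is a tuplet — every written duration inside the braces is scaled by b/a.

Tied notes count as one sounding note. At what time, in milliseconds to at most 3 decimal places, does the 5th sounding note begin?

note 5 onset = 9b = 4000.0ms

1. 0.0ms @ 0 + 1333.333ms (3)
2. 1333.333ms @ 3 + 666.667ms (3/2)
3. 2000.0ms @ 9/2 + 666.667ms (3/2)
4. 2666.667ms @ 6 + 1333.333ms (3)
5. 4000.0ms @ 9 + 666.667ms (3/2)
6. 4666.667ms @ 21/2 + 666.667ms (3/2)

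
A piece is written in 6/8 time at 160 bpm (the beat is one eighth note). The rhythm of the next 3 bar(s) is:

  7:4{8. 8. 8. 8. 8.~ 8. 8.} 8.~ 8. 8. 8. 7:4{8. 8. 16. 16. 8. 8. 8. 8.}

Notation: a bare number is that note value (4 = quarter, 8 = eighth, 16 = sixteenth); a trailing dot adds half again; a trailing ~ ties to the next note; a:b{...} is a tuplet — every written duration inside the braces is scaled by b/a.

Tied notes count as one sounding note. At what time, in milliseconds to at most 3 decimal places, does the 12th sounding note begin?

note 12 onset = 96/7b = 5142.857ms

1. 0.0ms @ 0 + 321.429ms (6/7)
2. 321.429ms @ 6/7 + 321.429ms (6/7)
3. 642.857ms @ 12/7 + 321.429ms (6/7)
4. 964.286ms @ 18/7 + 321.429ms (6/7)
5. 1285.714ms @ 24/7 + 642.857ms (12/7)
6. 1928.571ms @ 36/7 + 321.429ms (6/7)
7. 2250.0ms @ 6 + 1125.0ms (3)
8. 3375.0ms @ 9 + 562.5ms (3/2)
9. 3937.5ms @ 21/2 + 562.5ms (3/2)
10. 4500.0ms @ 12 + 321.429ms (6/7)
11. 4821.429ms @ 90/7 + 321.429ms (6/7)
12. 5142.857ms @ 96/7 + 160.714ms (3/7)
13. 5303.571ms @ 99/7 + 160.714ms (3/7)
14. 5464.286ms @ 102/7 + 321.429ms (6/7)
15. 5785.714ms @ 108/7 + 321.429ms (6/7)
16. 6107.143ms @ 114/7 + 321.429ms (6/7)
17. 6428.571ms @ 120/7 + 321.429ms (6/7)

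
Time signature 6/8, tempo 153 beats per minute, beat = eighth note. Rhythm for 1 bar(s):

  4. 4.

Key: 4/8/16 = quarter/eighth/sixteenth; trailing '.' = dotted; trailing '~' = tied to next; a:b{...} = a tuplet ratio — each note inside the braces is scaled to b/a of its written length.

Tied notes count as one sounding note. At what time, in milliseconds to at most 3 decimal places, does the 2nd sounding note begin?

1. 0.0ms @ 0 + 1176.471ms (3)
2. 1176.471ms @ 3 + 1176.471ms (3)

note 2 onset = 3b = 1176.471ms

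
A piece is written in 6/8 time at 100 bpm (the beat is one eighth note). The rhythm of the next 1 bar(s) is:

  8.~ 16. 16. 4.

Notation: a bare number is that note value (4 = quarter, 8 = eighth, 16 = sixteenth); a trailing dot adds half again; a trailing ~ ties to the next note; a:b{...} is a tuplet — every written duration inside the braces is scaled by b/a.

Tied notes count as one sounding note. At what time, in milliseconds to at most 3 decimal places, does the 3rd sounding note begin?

1. 0.0ms @ 0 + 1350.0ms (9/4)
2. 1350.0ms @ 9/4 + 450.0ms (3/4)
3. 1800.0ms @ 3 + 1800.0ms (3)

note 3 onset = 3b = 1800.0ms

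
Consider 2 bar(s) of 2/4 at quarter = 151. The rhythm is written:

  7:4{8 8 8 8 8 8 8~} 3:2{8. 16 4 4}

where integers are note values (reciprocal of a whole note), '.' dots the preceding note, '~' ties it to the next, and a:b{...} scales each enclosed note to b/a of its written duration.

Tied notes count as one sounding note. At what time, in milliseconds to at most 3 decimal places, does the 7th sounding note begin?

note 7 onset = 12/7b = 681.173ms

1. 0.0ms @ 0 + 113.529ms (2/7)
2. 113.529ms @ 2/7 + 113.529ms (2/7)
3. 227.058ms @ 4/7 + 113.529ms (2/7)
4. 340.587ms @ 6/7 + 113.529ms (2/7)
5. 454.115ms @ 8/7 + 113.529ms (2/7)
6. 567.644ms @ 10/7 + 113.529ms (2/7)
7. 681.173ms @ 12/7 + 312.204ms (11/14)
8. 993.377ms @ 5/2 + 66.225ms (1/6)
9. 1059.603ms @ 8/3 + 264.901ms (2/3)
10. 1324.503ms @ 10/3 + 264.901ms (2/3)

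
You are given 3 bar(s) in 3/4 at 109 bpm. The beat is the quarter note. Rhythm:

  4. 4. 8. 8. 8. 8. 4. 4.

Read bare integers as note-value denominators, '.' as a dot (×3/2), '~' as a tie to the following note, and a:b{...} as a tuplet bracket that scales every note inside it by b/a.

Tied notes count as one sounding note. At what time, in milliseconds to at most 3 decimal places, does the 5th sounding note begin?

1. 0.0ms @ 0 + 825.688ms (3/2)
2. 825.688ms @ 3/2 + 825.688ms (3/2)
3. 1651.376ms @ 3 + 412.844ms (3/4)
4. 2064.22ms @ 15/4 + 412.844ms (3/4)
5. 2477.064ms @ 9/2 + 412.844ms (3/4)
6. 2889.908ms @ 21/4 + 412.844ms (3/4)
7. 3302.752ms @ 6 + 825.688ms (3/2)
8. 4128.44ms @ 15/2 + 825.688ms (3/2)

note 5 onset = 9/2b = 2477.064ms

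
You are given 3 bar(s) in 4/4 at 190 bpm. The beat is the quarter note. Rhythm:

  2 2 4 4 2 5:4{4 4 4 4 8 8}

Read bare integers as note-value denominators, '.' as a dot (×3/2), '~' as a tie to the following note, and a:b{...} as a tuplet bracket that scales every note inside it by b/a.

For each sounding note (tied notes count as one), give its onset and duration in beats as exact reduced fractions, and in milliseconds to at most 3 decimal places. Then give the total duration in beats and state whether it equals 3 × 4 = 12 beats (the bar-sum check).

1) 0.0ms=0b +631.579ms=2b
2) 631.579ms=2b +631.579ms=2b
3) 1263.158ms=4b +315.789ms=1b
4) 1578.947ms=5b +315.789ms=1b
5) 1894.737ms=6b +631.579ms=2b
6) 2526.316ms=8b +252.632ms=4/5b
7) 2778.947ms=44/5b +252.632ms=4/5b
8) 3031.579ms=48/5b +252.632ms=4/5b
9) 3284.211ms=52/5b +252.632ms=4/5b
10) 3536.842ms=56/5b +126.316ms=2/5b
11) 3663.158ms=58/5b +126.316ms=2/5b
Σ=12b of 12 (190bpm 4/4) — PASS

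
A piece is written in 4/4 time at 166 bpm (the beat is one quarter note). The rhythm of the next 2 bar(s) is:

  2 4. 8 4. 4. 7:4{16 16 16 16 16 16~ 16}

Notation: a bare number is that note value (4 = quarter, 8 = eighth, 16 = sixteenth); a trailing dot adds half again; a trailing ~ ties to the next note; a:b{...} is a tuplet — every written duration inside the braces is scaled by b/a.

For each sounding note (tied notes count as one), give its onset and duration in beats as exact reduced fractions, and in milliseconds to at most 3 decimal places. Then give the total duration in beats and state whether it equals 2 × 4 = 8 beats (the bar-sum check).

1) 0.0ms=0b +722.892ms=2b
2) 722.892ms=2b +542.169ms=3/2b
3) 1265.06ms=7/2b +180.723ms=1/2b
4) 1445.783ms=4b +542.169ms=3/2b
5) 1987.952ms=11/2b +542.169ms=3/2b
6) 2530.12ms=7b +51.635ms=1/7b
7) 2581.756ms=50/7b +51.635ms=1/7b
8) 2633.391ms=51/7b +51.635ms=1/7b
9) 2685.026ms=52/7b +51.635ms=1/7b
10) 2736.661ms=53/7b +51.635ms=1/7b
11) 2788.296ms=54/7b +103.27ms=2/7b
Σ=8b of 8 (166bpm 4/4) — PASS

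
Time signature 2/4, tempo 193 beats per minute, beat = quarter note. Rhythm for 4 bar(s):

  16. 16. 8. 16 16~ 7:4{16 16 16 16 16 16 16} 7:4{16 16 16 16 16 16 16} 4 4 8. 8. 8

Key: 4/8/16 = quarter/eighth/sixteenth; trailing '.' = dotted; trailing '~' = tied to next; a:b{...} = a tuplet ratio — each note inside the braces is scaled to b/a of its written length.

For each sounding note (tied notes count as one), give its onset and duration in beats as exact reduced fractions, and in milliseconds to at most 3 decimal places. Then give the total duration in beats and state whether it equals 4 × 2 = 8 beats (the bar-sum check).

1) 0.0ms=0b +116.58ms=3/8b
2) 116.58ms=3/8b +116.58ms=3/8b
3) 233.161ms=3/4b +233.161ms=3/4b
4) 466.321ms=3/2b +77.72ms=1/4b
5) 544.041ms=7/4b +122.132ms=11/28b
6) 666.173ms=15/7b +44.412ms=1/7b
7) 710.585ms=16/7b +44.412ms=1/7b
8) 754.996ms=17/7b +44.412ms=1/7b
9) 799.408ms=18/7b +44.412ms=1/7b
10) 843.819ms=19/7b +44.412ms=1/7b
11) 888.231ms=20/7b +44.412ms=1/7b
12) 932.642ms=3b +44.412ms=1/7b
13) 977.054ms=22/7b +44.412ms=1/7b
14) 1021.466ms=23/7b +44.412ms=1/7b
15) 1065.877ms=24/7b +44.412ms=1/7b
16) 1110.289ms=25/7b +44.412ms=1/7b
17) 1154.7ms=26/7b +44.412ms=1/7b
18) 1199.112ms=27/7b +44.412ms=1/7b
19) 1243.523ms=4b +310.881ms=1b
20) 1554.404ms=5b +310.881ms=1b
21) 1865.285ms=6b +233.161ms=3/4b
22) 2098.446ms=27/4b +233.161ms=3/4b
23) 2331.606ms=15/2b +155.44ms=1/2b
Σ=8b of 8 (193bpm 2/4) — PASS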